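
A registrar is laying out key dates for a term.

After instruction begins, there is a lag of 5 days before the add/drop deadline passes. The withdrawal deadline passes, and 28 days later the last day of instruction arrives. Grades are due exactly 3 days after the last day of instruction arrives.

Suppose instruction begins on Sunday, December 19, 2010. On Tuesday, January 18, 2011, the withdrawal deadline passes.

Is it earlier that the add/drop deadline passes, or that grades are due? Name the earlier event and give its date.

The add/drop deadline passes — Friday, December 24, 2010

Instruction begins: Dec 19, 2010.
The add/drop deadline passes: Dec 19, 2010 + 5 days = Dec 24, 2010.
The withdrawal deadline passes: Jan 18, 2011.
The last day of instruction arrives: Jan 18, 2011 + 28 days = Feb 15, 2011.
Grades are due: Feb 15, 2011 + 3 days = Feb 18, 2011.
Comparing: the add/drop deadline passes on Dec 24, 2010 vs grades are due on Feb 18, 2011. Earlier: the add/drop deadline passes.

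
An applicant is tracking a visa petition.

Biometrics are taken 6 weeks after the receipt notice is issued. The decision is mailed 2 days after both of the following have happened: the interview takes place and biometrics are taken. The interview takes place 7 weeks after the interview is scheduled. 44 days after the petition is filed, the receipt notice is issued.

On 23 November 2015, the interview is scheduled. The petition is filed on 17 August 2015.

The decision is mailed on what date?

The interview is scheduled: Nov 23, 2015.
The interview takes place: Nov 23, 2015 + 7 weeks = Jan 11, 2016.
The petition is filed: Aug 17, 2015.
The receipt notice is issued: Aug 17, 2015 + 44 days = Sep 30, 2015.
Biometrics are taken: Sep 30, 2015 + 6 weeks = Nov 11, 2015.
Both prerequisites met — the interview takes place (Jan 11, 2016), biometrics are taken (Nov 11, 2015); the later is Jan 11, 2016.
The decision is mailed: Jan 11, 2016 + 2 days = Jan 13, 2016.

13 January 2016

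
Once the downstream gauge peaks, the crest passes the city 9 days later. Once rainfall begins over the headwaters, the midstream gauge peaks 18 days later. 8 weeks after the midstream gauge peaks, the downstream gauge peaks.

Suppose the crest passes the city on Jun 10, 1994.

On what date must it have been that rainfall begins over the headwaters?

Mar 19, 1994

The crest passes the city: Jun 10, 1994.
The downstream gauge peaks: Jun 10, 1994 − 9 days = Jun 1, 1994.
The midstream gauge peaks: Jun 1, 1994 − 8 weeks = Apr 6, 1994.
Rainfall begins over the headwaters: Apr 6, 1994 − 18 days = Mar 19, 1994.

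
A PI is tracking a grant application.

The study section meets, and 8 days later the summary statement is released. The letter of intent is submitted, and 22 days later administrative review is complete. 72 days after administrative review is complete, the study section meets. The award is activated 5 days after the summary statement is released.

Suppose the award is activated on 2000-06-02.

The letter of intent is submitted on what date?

2000-02-16

The award is activated: Jun 2, 2000.
The summary statement is released: Jun 2, 2000 − 5 days = May 28, 2000.
The study section meets: May 28, 2000 − 8 days = May 20, 2000.
Administrative review is complete: May 20, 2000 − 72 days = Mar 9, 2000.
The letter of intent is submitted: Mar 9, 2000 − 22 days = Feb 16, 2000.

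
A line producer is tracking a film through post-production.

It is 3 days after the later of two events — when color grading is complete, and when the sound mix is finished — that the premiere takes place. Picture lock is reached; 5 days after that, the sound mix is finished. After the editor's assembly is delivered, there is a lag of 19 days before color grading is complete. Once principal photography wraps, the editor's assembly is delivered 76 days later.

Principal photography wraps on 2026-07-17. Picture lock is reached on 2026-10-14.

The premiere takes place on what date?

Principal photography wraps: Jul 17, 2026.
The editor's assembly is delivered: Jul 17, 2026 + 76 days = Oct 1, 2026.
Color grading is complete: Oct 1, 2026 + 19 days = Oct 20, 2026.
Picture lock is reached: Oct 14, 2026.
The sound mix is finished: Oct 14, 2026 + 5 days = Oct 19, 2026.
Both prerequisites met — color grading is complete (Oct 20, 2026), the sound mix is finished (Oct 19, 2026); the later is Oct 20, 2026.
The premiere takes place: Oct 20, 2026 + 3 days = Oct 23, 2026.

2026-10-23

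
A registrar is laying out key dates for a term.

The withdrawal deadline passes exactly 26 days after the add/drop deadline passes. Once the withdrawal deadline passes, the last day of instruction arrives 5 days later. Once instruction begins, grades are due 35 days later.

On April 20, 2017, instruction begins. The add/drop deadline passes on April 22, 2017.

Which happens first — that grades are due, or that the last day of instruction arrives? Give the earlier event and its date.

Instruction begins: Apr 20, 2017.
Grades are due: Apr 20, 2017 + 35 days = May 25, 2017.
The add/drop deadline passes: Apr 22, 2017.
The withdrawal deadline passes: Apr 22, 2017 + 26 days = May 18, 2017.
The last day of instruction arrives: May 18, 2017 + 5 days = May 23, 2017.
Comparing: grades are due on May 25, 2017 vs the last day of instruction arrives on May 23, 2017. Earlier: the last day of instruction arrives.

The last day of instruction arrives — May 23, 2017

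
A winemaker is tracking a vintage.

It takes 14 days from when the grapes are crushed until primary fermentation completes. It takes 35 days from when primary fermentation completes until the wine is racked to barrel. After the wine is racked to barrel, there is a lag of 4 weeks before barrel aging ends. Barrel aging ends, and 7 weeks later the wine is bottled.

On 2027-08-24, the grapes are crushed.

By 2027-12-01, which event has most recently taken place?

Barrel aging ends

The grapes are crushed: Aug 24, 2027.
Primary fermentation completes: Aug 24, 2027 + 14 days = Sep 7, 2027.
The wine is racked to barrel: Sep 7, 2027 + 35 days = Oct 12, 2027.
Barrel aging ends: Oct 12, 2027 + 4 weeks = Nov 9, 2027.
The wine is bottled: Nov 9, 2027 + 7 weeks = Dec 28, 2027.
Dec 1, 2027 falls between when barrel aging ends (Nov 9, 2027) and when the wine is bottled (Dec 28, 2027).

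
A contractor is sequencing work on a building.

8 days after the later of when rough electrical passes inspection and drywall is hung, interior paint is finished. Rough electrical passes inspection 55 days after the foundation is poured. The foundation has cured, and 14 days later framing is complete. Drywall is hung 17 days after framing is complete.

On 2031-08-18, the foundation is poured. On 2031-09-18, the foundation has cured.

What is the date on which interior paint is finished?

2031-10-27

The foundation is poured: Aug 18, 2031.
Rough electrical passes inspection: Aug 18, 2031 + 55 days = Oct 12, 2031.
The foundation has cured: Sep 18, 2031.
Framing is complete: Sep 18, 2031 + 14 days = Oct 2, 2031.
Drywall is hung: Oct 2, 2031 + 17 days = Oct 19, 2031.
Both prerequisites met — rough electrical passes inspection (Oct 12, 2031), drywall is hung (Oct 19, 2031); the later is Oct 19, 2031.
Interior paint is finished: Oct 19, 2031 + 8 days = Oct 27, 2031.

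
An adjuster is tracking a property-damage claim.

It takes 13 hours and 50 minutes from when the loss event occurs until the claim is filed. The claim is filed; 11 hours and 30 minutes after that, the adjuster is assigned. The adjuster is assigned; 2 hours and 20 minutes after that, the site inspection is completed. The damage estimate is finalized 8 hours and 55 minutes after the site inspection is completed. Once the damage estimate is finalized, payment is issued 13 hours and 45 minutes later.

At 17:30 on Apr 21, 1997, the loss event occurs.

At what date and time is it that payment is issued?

19:50 on Apr 23, 1997

The loss event occurs: 17:30 Apr 21, 1997.
The claim is filed: 17:30 Apr 21, 1997 + 13h50m = 07:20 Apr 22, 1997.
The adjuster is assigned: 07:20 Apr 22, 1997 + 11h30m = 18:50 Apr 22, 1997.
The site inspection is completed: 18:50 Apr 22, 1997 + 2h20m = 21:10 Apr 22, 1997.
The damage estimate is finalized: 21:10 Apr 22, 1997 + 8h55m = 06:05 Apr 23, 1997.
Payment is issued: 06:05 Apr 23, 1997 + 13h45m = 19:50 Apr 23, 1997.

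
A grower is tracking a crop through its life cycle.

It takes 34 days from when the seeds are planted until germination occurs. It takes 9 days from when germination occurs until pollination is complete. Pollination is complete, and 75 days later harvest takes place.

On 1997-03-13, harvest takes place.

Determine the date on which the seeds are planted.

Harvest takes place: Mar 13, 1997.
Pollination is complete: Mar 13, 1997 − 75 days = Dec 28, 1996.
Germination occurs: Dec 28, 1996 − 9 days = Dec 19, 1996.
The seeds are planted: Dec 19, 1996 − 34 days = Nov 15, 1996.

1996-11-15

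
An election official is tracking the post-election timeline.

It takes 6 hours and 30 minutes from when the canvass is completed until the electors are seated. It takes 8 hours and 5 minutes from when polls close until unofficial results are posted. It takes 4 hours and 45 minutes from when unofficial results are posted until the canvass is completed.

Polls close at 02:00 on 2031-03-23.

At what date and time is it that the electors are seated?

Polls close: 02:00 Mar 23, 2031.
Unofficial results are posted: 02:00 Mar 23, 2031 + 8h05m = 10:05 Mar 23, 2031.
The canvass is completed: 10:05 Mar 23, 2031 + 4h45m = 14:50 Mar 23, 2031.
The electors are seated: 14:50 Mar 23, 2031 + 6h30m = 21:20 Mar 23, 2031.

21:20 on 2031-03-23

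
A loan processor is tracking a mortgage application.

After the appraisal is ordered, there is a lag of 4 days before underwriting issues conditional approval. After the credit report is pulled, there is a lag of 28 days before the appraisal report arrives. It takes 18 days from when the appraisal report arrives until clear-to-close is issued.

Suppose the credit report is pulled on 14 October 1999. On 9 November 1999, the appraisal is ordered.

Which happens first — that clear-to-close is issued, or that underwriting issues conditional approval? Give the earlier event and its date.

Underwriting issues conditional approval — 13 November 1999

The credit report is pulled: Oct 14, 1999.
The appraisal report arrives: Oct 14, 1999 + 28 days = Nov 11, 1999.
Clear-to-close is issued: Nov 11, 1999 + 18 days = Nov 29, 1999.
The appraisal is ordered: Nov 9, 1999.
Underwriting issues conditional approval: Nov 9, 1999 + 4 days = Nov 13, 1999.
Comparing: clear-to-close is issued on Nov 29, 1999 vs underwriting issues conditional approval on Nov 13, 1999. Earlier: underwriting issues conditional approval.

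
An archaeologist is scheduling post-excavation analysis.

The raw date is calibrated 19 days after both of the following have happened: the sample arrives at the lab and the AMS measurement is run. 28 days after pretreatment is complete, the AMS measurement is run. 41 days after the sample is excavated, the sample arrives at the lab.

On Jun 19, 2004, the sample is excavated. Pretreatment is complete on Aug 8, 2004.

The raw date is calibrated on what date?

The sample is excavated: Jun 19, 2004.
The sample arrives at the lab: Jun 19, 2004 + 41 days = Jul 30, 2004.
Pretreatment is complete: Aug 8, 2004.
The AMS measurement is run: Aug 8, 2004 + 28 days = Sep 5, 2004.
Both prerequisites met — the sample arrives at the lab (Jul 30, 2004), the AMS measurement is run (Sep 5, 2004); the later is Sep 5, 2004.
The raw date is calibrated: Sep 5, 2004 + 19 days = Sep 24, 2004.

Sep 24, 2004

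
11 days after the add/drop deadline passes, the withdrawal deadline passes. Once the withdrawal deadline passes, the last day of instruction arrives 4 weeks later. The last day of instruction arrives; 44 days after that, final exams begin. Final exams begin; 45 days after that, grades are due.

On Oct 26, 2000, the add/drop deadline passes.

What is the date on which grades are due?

The add/drop deadline passes: Oct 26, 2000.
The withdrawal deadline passes: Oct 26, 2000 + 11 days = Nov 6, 2000.
The last day of instruction arrives: Nov 6, 2000 + 4 weeks = Dec 4, 2000.
Final exams begin: Dec 4, 2000 + 44 days = Jan 17, 2001.
Grades are due: Jan 17, 2001 + 45 days = Mar 3, 2001.

Mar 3, 2001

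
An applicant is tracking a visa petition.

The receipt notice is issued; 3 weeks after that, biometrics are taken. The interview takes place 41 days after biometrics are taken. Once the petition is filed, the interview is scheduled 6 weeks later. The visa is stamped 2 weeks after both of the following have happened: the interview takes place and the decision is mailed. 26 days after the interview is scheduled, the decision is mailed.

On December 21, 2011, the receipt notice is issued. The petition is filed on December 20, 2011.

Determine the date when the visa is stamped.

The receipt notice is issued: Dec 21, 2011.
Biometrics are taken: Dec 21, 2011 + 3 weeks = Jan 11, 2012.
The interview takes place: Jan 11, 2012 + 41 days = Feb 21, 2012.
The petition is filed: Dec 20, 2011.
The interview is scheduled: Dec 20, 2011 + 6 weeks = Jan 31, 2012.
The decision is mailed: Jan 31, 2012 + 26 days = Feb 26, 2012.
Both prerequisites met — the interview takes place (Feb 21, 2012), the decision is mailed (Feb 26, 2012); the later is Feb 26, 2012.
The visa is stamped: Feb 26, 2012 + 2 weeks = Mar 11, 2012.

March 11, 2012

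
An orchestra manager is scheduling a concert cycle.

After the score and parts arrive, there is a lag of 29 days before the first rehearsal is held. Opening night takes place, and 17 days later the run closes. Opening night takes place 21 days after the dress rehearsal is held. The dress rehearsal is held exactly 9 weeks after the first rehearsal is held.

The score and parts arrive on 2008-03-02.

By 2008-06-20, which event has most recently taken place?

The dress rehearsal is held

The score and parts arrive: Mar 2, 2008.
The first rehearsal is held: Mar 2, 2008 + 29 days = Mar 31, 2008.
The dress rehearsal is held: Mar 31, 2008 + 9 weeks = Jun 2, 2008.
Opening night takes place: Jun 2, 2008 + 21 days = Jun 23, 2008.
The run closes: Jun 23, 2008 + 17 days = Jul 10, 2008.
Jun 20, 2008 falls between when the dress rehearsal is held (Jun 2, 2008) and when opening night takes place (Jun 23, 2008).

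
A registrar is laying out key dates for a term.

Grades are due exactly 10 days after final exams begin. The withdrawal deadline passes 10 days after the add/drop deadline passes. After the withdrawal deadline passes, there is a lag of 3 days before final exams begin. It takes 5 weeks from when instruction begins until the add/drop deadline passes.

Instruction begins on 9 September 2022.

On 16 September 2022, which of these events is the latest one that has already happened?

Instruction begins

Instruction begins: Sep 9, 2022.
The add/drop deadline passes: Sep 9, 2022 + 5 weeks = Oct 14, 2022.
The withdrawal deadline passes: Oct 14, 2022 + 10 days = Oct 24, 2022.
Final exams begin: Oct 24, 2022 + 3 days = Oct 27, 2022.
Grades are due: Oct 27, 2022 + 10 days = Nov 6, 2022.
Sep 16, 2022 falls between when instruction begins (Sep 9, 2022) and when the add/drop deadline passes (Oct 14, 2022).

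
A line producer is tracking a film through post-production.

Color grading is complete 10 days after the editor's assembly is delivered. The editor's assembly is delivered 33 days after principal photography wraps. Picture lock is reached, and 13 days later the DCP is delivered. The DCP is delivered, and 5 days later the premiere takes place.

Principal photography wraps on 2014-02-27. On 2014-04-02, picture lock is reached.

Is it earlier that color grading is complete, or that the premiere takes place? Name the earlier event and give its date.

Principal photography wraps: Feb 27, 2014.
The editor's assembly is delivered: Feb 27, 2014 + 33 days = Apr 1, 2014.
Color grading is complete: Apr 1, 2014 + 10 days = Apr 11, 2014.
Picture lock is reached: Apr 2, 2014.
The DCP is delivered: Apr 2, 2014 + 13 days = Apr 15, 2014.
The premiere takes place: Apr 15, 2014 + 5 days = Apr 20, 2014.
Comparing: color grading is complete on Apr 11, 2014 vs the premiere takes place on Apr 20, 2014. Earlier: color grading is complete.

Color grading is complete — 2014-04-11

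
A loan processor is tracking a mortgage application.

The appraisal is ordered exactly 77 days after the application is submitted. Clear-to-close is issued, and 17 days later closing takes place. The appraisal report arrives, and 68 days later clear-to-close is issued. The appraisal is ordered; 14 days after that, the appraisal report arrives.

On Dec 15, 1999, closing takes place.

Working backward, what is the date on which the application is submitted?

Jun 22, 1999

Closing takes place: Dec 15, 1999.
Clear-to-close is issued: Dec 15, 1999 − 17 days = Nov 28, 1999.
The appraisal report arrives: Nov 28, 1999 − 68 days = Sep 21, 1999.
The appraisal is ordered: Sep 21, 1999 − 14 days = Sep 7, 1999.
The application is submitted: Sep 7, 1999 − 77 days = Jun 22, 1999.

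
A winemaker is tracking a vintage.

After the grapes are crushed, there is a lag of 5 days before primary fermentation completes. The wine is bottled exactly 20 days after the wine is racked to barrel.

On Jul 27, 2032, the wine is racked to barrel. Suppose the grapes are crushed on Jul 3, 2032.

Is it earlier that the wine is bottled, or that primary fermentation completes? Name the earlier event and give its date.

Primary fermentation completes — Jul 8, 2032

The wine is racked to barrel: Jul 27, 2032.
The wine is bottled: Jul 27, 2032 + 20 days = Aug 16, 2032.
The grapes are crushed: Jul 3, 2032.
Primary fermentation completes: Jul 3, 2032 + 5 days = Jul 8, 2032.
Comparing: the wine is bottled on Aug 16, 2032 vs primary fermentation completes on Jul 8, 2032. Earlier: primary fermentation completes.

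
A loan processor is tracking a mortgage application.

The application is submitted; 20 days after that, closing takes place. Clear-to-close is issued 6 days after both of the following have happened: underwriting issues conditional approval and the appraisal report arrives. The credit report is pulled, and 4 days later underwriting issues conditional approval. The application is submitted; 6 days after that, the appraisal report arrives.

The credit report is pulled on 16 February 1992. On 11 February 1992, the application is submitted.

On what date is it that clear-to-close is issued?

The credit report is pulled: Feb 16, 1992.
Underwriting issues conditional approval: Feb 16, 1992 + 4 days = Feb 20, 1992.
The application is submitted: Feb 11, 1992.
The appraisal report arrives: Feb 11, 1992 + 6 days = Feb 17, 1992.
Both prerequisites met — underwriting issues conditional approval (Feb 20, 1992), the appraisal report arrives (Feb 17, 1992); the later is Feb 20, 1992.
Clear-to-close is issued: Feb 20, 1992 + 6 days = Feb 26, 1992.

26 February 1992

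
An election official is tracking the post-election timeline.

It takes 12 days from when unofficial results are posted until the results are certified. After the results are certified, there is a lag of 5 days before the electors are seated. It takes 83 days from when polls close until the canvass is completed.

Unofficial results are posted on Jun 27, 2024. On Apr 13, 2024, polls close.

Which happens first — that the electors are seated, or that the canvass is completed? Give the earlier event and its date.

Unofficial results are posted: Jun 27, 2024.
The results are certified: Jun 27, 2024 + 12 days = Jul 9, 2024.
The electors are seated: Jul 9, 2024 + 5 days = Jul 14, 2024.
Polls close: Apr 13, 2024.
The canvass is completed: Apr 13, 2024 + 83 days = Jul 5, 2024.
Comparing: the electors are seated on Jul 14, 2024 vs the canvass is completed on Jul 5, 2024. Earlier: the canvass is completed.

The canvass is completed — Jul 5, 2024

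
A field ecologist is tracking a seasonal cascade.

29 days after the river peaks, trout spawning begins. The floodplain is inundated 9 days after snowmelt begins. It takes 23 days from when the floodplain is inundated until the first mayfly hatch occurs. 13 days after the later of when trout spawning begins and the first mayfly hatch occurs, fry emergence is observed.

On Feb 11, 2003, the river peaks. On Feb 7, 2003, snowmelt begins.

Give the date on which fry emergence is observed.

The river peaks: Feb 11, 2003.
Trout spawning begins: Feb 11, 2003 + 29 days = Mar 12, 2003.
Snowmelt begins: Feb 7, 2003.
The floodplain is inundated: Feb 7, 2003 + 9 days = Feb 16, 2003.
The first mayfly hatch occurs: Feb 16, 2003 + 23 days = Mar 11, 2003.
Both prerequisites met — trout spawning begins (Mar 12, 2003), the first mayfly hatch occurs (Mar 11, 2003); the later is Mar 12, 2003.
Fry emergence is observed: Mar 12, 2003 + 13 days = Mar 25, 2003.

Mar 25, 2003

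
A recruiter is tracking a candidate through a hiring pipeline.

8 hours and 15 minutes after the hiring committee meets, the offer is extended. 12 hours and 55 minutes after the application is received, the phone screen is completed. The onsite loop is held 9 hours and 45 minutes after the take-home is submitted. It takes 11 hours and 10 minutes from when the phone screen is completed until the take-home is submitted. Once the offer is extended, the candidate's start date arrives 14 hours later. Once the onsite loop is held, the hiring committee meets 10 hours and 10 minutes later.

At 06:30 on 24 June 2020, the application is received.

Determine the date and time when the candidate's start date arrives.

00:45 on 27 June 2020

The application is received: 06:30 Jun 24, 2020.
The phone screen is completed: 06:30 Jun 24, 2020 + 12h55m = 19:25 Jun 24, 2020.
The take-home is submitted: 19:25 Jun 24, 2020 + 11h10m = 06:35 Jun 25, 2020.
The onsite loop is held: 06:35 Jun 25, 2020 + 9h45m = 16:20 Jun 25, 2020.
The hiring committee meets: 16:20 Jun 25, 2020 + 10h10m = 02:30 Jun 26, 2020.
The offer is extended: 02:30 Jun 26, 2020 + 8h15m = 10:45 Jun 26, 2020.
The candidate's start date arrives: 10:45 Jun 26, 2020 + 14h = 00:45 Jun 27, 2020.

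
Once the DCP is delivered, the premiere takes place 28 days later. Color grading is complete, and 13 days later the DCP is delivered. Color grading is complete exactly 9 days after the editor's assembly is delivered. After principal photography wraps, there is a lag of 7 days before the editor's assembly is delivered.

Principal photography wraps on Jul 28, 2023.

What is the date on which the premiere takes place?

Sep 23, 2023

Principal photography wraps: Jul 28, 2023.
The editor's assembly is delivered: Jul 28, 2023 + 7 days = Aug 4, 2023.
Color grading is complete: Aug 4, 2023 + 9 days = Aug 13, 2023.
The DCP is delivered: Aug 13, 2023 + 13 days = Aug 26, 2023.
The premiere takes place: Aug 26, 2023 + 28 days = Sep 23, 2023.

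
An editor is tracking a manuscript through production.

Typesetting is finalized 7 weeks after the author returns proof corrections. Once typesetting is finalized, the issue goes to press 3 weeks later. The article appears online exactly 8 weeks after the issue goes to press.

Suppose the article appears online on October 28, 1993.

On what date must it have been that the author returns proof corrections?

The article appears online: Oct 28, 1993.
The issue goes to press: Oct 28, 1993 − 8 weeks = Sep 2, 1993.
Typesetting is finalized: Sep 2, 1993 − 3 weeks = Aug 12, 1993.
The author returns proof corrections: Aug 12, 1993 − 7 weeks = Jun 24, 1993.

June 24, 1993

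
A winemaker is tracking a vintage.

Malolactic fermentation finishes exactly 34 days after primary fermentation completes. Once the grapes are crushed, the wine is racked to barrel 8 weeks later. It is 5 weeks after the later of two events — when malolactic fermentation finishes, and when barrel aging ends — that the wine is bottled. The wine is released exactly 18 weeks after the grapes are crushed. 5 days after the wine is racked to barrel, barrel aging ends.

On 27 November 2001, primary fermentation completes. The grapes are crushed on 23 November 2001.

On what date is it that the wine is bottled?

27 February 2002

Primary fermentation completes: Nov 27, 2001.
Malolactic fermentation finishes: Nov 27, 2001 + 34 days = Dec 31, 2001.
The grapes are crushed: Nov 23, 2001.
The wine is racked to barrel: Nov 23, 2001 + 8 weeks = Jan 18, 2002.
Barrel aging ends: Jan 18, 2002 + 5 days = Jan 23, 2002.
Both prerequisites met — malolactic fermentation finishes (Dec 31, 2001), barrel aging ends (Jan 23, 2002); the later is Jan 23, 2002.
The wine is bottled: Jan 23, 2002 + 5 weeks = Feb 27, 2002.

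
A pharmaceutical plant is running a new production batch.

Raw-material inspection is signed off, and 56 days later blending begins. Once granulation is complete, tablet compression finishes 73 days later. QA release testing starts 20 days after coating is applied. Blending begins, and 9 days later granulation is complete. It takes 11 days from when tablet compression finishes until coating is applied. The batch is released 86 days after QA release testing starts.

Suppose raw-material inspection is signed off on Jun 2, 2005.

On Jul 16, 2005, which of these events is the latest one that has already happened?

Raw-material inspection is signed off: Jun 2, 2005.
Blending begins: Jun 2, 2005 + 56 days = Jul 28, 2005.
Granulation is complete: Jul 28, 2005 + 9 days = Aug 6, 2005.
Tablet compression finishes: Aug 6, 2005 + 73 days = Oct 18, 2005.
Coating is applied: Oct 18, 2005 + 11 days = Oct 29, 2005.
QA release testing starts: Oct 29, 2005 + 20 days = Nov 18, 2005.
The batch is released: Nov 18, 2005 + 86 days = Feb 12, 2006.
Jul 16, 2005 falls between when raw-material inspection is signed off (Jun 2, 2005) and when blending begins (Jul 28, 2005).

Raw-material inspection is signed off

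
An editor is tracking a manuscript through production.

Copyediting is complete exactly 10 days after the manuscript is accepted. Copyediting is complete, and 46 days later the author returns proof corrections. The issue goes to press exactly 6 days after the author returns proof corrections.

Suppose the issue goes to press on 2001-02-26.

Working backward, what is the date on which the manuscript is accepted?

The issue goes to press: Feb 26, 2001.
The author returns proof corrections: Feb 26, 2001 − 6 days = Feb 20, 2001.
Copyediting is complete: Feb 20, 2001 − 46 days = Jan 5, 2001.
The manuscript is accepted: Jan 5, 2001 − 10 days = Dec 26, 2000.

2000-12-26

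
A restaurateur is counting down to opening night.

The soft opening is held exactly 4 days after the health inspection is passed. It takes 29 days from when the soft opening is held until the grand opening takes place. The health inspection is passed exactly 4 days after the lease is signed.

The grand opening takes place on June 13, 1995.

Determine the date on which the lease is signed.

The grand opening takes place: Jun 13, 1995.
The soft opening is held: Jun 13, 1995 − 29 days = May 15, 1995.
The health inspection is passed: May 15, 1995 − 4 days = May 11, 1995.
The lease is signed: May 11, 1995 − 4 days = May 7, 1995.

May 7, 1995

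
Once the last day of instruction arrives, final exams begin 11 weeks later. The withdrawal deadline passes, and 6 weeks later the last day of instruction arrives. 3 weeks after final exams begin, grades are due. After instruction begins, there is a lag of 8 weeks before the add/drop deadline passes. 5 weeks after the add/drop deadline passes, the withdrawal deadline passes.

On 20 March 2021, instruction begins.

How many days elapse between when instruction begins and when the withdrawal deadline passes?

Causal path: instruction begins → the add/drop deadline passes → the withdrawal deadline passes.
Total delay along the path: 8 + 5 weeks = 13 weeks = 91 days.

91 days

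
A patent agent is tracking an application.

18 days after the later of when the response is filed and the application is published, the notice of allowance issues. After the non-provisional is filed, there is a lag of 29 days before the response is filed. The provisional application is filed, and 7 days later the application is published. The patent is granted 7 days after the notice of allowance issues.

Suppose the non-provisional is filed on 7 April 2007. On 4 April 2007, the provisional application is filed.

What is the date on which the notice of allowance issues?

24 May 2007

The non-provisional is filed: Apr 7, 2007.
The response is filed: Apr 7, 2007 + 29 days = May 6, 2007.
The provisional application is filed: Apr 4, 2007.
The application is published: Apr 4, 2007 + 7 days = Apr 11, 2007.
Both prerequisites met — the response is filed (May 6, 2007), the application is published (Apr 11, 2007); the later is May 6, 2007.
The notice of allowance issues: May 6, 2007 + 18 days = May 24, 2007.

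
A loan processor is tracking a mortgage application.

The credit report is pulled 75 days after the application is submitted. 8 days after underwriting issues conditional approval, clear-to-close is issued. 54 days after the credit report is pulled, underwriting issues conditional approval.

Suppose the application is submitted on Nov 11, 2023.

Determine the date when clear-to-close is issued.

Mar 27, 2024

The application is submitted: Nov 11, 2023.
The credit report is pulled: Nov 11, 2023 + 75 days = Jan 25, 2024.
Underwriting issues conditional approval: Jan 25, 2024 + 54 days = Mar 19, 2024.
Clear-to-close is issued: Mar 19, 2024 + 8 days = Mar 27, 2024.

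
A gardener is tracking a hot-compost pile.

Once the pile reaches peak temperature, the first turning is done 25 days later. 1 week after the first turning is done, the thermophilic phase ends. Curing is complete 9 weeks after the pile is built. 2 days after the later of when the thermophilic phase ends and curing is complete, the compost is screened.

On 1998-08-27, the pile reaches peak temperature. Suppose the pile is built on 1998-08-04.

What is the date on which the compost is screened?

The pile reaches peak temperature: Aug 27, 1998.
The first turning is done: Aug 27, 1998 + 25 days = Sep 21, 1998.
The thermophilic phase ends: Sep 21, 1998 + 1 week = Sep 28, 1998.
The pile is built: Aug 4, 1998.
Curing is complete: Aug 4, 1998 + 9 weeks = Oct 6, 1998.
Both prerequisites met — the thermophilic phase ends (Sep 28, 1998), curing is complete (Oct 6, 1998); the later is Oct 6, 1998.
The compost is screened: Oct 6, 1998 + 2 days = Oct 8, 1998.

1998-10-08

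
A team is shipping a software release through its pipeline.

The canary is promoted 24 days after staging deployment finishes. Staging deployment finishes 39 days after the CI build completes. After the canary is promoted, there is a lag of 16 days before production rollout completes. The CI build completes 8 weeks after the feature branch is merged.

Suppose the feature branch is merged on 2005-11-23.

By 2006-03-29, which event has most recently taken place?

The canary is promoted

The feature branch is merged: Nov 23, 2005.
The CI build completes: Nov 23, 2005 + 8 weeks = Jan 18, 2006.
Staging deployment finishes: Jan 18, 2006 + 39 days = Feb 26, 2006.
The canary is promoted: Feb 26, 2006 + 24 days = Mar 22, 2006.
Production rollout completes: Mar 22, 2006 + 16 days = Apr 7, 2006.
Mar 29, 2006 falls between when the canary is promoted (Mar 22, 2006) and when production rollout completes (Apr 7, 2006).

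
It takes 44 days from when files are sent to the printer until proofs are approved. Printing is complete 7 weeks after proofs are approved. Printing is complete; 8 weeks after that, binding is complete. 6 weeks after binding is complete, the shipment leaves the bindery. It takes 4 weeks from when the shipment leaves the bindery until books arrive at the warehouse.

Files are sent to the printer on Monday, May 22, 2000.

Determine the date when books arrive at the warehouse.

Wednesday, December 27, 2000

Files are sent to the printer: May 22, 2000.
Proofs are approved: May 22, 2000 + 44 days = Jul 5, 2000.
Printing is complete: Jul 5, 2000 + 7 weeks = Aug 23, 2000.
Binding is complete: Aug 23, 2000 + 8 weeks = Oct 18, 2000.
The shipment leaves the bindery: Oct 18, 2000 + 6 weeks = Nov 29, 2000.
Books arrive at the warehouse: Nov 29, 2000 + 4 weeks = Dec 27, 2000.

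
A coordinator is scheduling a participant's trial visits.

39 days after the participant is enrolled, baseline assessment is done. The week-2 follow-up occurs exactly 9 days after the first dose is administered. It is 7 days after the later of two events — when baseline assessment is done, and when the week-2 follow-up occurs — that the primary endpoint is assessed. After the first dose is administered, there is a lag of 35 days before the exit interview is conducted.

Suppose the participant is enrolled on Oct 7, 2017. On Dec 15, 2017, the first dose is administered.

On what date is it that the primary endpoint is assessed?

Dec 31, 2017

The participant is enrolled: Oct 7, 2017.
Baseline assessment is done: Oct 7, 2017 + 39 days = Nov 15, 2017.
The first dose is administered: Dec 15, 2017.
The week-2 follow-up occurs: Dec 15, 2017 + 9 days = Dec 24, 2017.
Both prerequisites met — baseline assessment is done (Nov 15, 2017), the week-2 follow-up occurs (Dec 24, 2017); the later is Dec 24, 2017.
The primary endpoint is assessed: Dec 24, 2017 + 7 days = Dec 31, 2017.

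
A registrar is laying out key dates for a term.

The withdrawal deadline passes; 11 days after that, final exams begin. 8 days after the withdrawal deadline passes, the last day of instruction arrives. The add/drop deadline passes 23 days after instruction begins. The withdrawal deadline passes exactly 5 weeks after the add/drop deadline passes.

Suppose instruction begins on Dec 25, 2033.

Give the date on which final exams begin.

Instruction begins: Dec 25, 2033.
The add/drop deadline passes: Dec 25, 2033 + 23 days = Jan 17, 2034.
The withdrawal deadline passes: Jan 17, 2034 + 5 weeks = Feb 21, 2034.
Final exams begin: Feb 21, 2034 + 11 days = Mar 4, 2034.

Mar 4, 2034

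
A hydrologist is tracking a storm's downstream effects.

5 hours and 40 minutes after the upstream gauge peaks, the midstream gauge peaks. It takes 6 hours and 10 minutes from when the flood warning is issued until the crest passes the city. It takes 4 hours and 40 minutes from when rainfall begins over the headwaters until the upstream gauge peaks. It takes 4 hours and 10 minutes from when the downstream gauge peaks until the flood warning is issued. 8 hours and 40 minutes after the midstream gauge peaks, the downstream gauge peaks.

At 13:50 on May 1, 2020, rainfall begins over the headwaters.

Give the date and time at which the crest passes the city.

Rainfall begins over the headwaters: 13:50 May 1, 2020.
The upstream gauge peaks: 13:50 May 1, 2020 + 4h40m = 18:30 May 1, 2020.
The midstream gauge peaks: 18:30 May 1, 2020 + 5h40m = 00:10 May 2, 2020.
The downstream gauge peaks: 00:10 May 2, 2020 + 8h40m = 08:50 May 2, 2020.
The flood warning is issued: 08:50 May 2, 2020 + 4h10m = 13:00 May 2, 2020.
The crest passes the city: 13:00 May 2, 2020 + 6h10m = 19:10 May 2, 2020.

19:10 on May 2, 2020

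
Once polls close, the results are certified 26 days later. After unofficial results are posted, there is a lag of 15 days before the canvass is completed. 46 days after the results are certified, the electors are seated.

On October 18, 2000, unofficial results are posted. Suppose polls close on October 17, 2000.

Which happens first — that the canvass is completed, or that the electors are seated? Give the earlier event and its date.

The canvass is completed — November 2, 2000

Unofficial results are posted: Oct 18, 2000.
The canvass is completed: Oct 18, 2000 + 15 days = Nov 2, 2000.
Polls close: Oct 17, 2000.
The results are certified: Oct 17, 2000 + 26 days = Nov 12, 2000.
The electors are seated: Nov 12, 2000 + 46 days = Dec 28, 2000.
Comparing: the canvass is completed on Nov 2, 2000 vs the electors are seated on Dec 28, 2000. Earlier: the canvass is completed.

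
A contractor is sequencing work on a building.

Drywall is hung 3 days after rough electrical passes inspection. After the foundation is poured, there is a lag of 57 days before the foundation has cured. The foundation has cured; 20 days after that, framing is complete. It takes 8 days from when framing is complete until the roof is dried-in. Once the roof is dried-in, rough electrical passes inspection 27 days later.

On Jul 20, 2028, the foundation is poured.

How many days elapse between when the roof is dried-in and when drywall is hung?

30 days

Causal path: the roof is dried-in → rough electrical passes inspection → drywall is hung.
Total delay along the path: 27 + 3 = 30 days.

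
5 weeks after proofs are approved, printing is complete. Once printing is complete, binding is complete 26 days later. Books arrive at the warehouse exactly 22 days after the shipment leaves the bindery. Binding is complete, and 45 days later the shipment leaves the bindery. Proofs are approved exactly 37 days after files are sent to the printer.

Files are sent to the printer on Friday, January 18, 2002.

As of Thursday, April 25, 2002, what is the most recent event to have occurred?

Files are sent to the printer: Jan 18, 2002.
Proofs are approved: Jan 18, 2002 + 37 days = Feb 24, 2002.
Printing is complete: Feb 24, 2002 + 5 weeks = Mar 31, 2002.
Binding is complete: Mar 31, 2002 + 26 days = Apr 26, 2002.
The shipment leaves the bindery: Apr 26, 2002 + 45 days = Jun 10, 2002.
Books arrive at the warehouse: Jun 10, 2002 + 22 days = Jul 2, 2002.
Apr 25, 2002 falls between when printing is complete (Mar 31, 2002) and when binding is complete (Apr 26, 2002).

Printing is complete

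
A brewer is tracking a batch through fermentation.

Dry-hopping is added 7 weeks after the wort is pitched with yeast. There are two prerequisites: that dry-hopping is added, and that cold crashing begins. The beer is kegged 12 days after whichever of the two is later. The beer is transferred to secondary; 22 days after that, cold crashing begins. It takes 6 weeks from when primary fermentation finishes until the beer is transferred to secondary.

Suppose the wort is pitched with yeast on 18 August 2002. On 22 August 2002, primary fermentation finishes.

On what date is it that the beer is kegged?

6 November 2002

The wort is pitched with yeast: Aug 18, 2002.
Dry-hopping is added: Aug 18, 2002 + 7 weeks = Oct 6, 2002.
Primary fermentation finishes: Aug 22, 2002.
The beer is transferred to secondary: Aug 22, 2002 + 6 weeks = Oct 3, 2002.
Cold crashing begins: Oct 3, 2002 + 22 days = Oct 25, 2002.
Both prerequisites met — dry-hopping is added (Oct 6, 2002), cold crashing begins (Oct 25, 2002); the later is Oct 25, 2002.
The beer is kegged: Oct 25, 2002 + 12 days = Nov 6, 2002.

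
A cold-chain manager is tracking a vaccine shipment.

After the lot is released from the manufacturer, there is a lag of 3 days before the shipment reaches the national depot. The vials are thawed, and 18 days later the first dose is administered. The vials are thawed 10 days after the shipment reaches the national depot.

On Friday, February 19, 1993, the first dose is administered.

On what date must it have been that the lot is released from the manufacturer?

The first dose is administered: Feb 19, 1993.
The vials are thawed: Feb 19, 1993 − 18 days = Feb 1, 1993.
The shipment reaches the national depot: Feb 1, 1993 − 10 days = Jan 22, 1993.
The lot is released from the manufacturer: Jan 22, 1993 − 3 days = Jan 19, 1993.

Tuesday, January 19, 1993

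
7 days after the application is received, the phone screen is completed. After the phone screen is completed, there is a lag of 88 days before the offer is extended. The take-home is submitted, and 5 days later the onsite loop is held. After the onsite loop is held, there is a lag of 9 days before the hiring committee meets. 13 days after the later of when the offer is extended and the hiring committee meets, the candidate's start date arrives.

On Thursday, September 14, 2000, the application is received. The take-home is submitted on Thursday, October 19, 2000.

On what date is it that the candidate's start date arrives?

The application is received: Sep 14, 2000.
The phone screen is completed: Sep 14, 2000 + 7 days = Sep 21, 2000.
The offer is extended: Sep 21, 2000 + 88 days = Dec 18, 2000.
The take-home is submitted: Oct 19, 2000.
The onsite loop is held: Oct 19, 2000 + 5 days = Oct 24, 2000.
The hiring committee meets: Oct 24, 2000 + 9 days = Nov 2, 2000.
Both prerequisites met — the offer is extended (Dec 18, 2000), the hiring committee meets (Nov 2, 2000); the later is Dec 18, 2000.
The candidate's start date arrives: Dec 18, 2000 + 13 days = Dec 31, 2000.

Sunday, December 31, 2000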